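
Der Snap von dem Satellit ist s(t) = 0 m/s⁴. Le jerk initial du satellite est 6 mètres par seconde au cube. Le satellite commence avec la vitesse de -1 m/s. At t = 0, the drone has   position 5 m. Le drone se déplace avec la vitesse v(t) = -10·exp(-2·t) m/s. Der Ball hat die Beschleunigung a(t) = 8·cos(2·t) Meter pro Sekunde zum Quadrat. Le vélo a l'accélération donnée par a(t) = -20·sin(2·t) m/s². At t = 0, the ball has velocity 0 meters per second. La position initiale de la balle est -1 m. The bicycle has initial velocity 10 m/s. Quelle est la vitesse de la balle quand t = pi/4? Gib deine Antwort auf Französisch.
En partant de l'accélération a(t) = 8·cos(2·t), nous prenons 1 primitive. En intégrant l'accélération et en utilisant la condition initiale v(0) = 0, nous obtenons v(t) = 4·sin(2·t). De l'équation de la vitesse v(t) = 4·sin(2·t), nous substituons t = pi/4 pour obtenir v = 4.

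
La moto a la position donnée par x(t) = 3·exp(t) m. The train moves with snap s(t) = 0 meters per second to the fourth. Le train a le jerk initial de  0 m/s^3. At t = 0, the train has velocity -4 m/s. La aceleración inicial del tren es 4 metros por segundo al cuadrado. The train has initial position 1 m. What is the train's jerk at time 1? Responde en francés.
Pour résoudre ceci, nous devons prendre 1 intégrale de notre équation du snap s(t) = 0. En intégrant le snap et en utilisant la condition initiale j(0) = 0, nous obtenons j(t) = 0. De l'équation du jerk j(t) = 0, nous substituons t = 1 pour obtenir j = 0.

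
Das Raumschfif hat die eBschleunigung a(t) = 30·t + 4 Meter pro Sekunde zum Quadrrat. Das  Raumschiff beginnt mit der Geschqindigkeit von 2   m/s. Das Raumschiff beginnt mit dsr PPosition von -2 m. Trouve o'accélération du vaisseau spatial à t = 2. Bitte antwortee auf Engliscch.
From the given acceleration equation a(t) = 30·t + 4, we substitute t = 2 to get a = 64.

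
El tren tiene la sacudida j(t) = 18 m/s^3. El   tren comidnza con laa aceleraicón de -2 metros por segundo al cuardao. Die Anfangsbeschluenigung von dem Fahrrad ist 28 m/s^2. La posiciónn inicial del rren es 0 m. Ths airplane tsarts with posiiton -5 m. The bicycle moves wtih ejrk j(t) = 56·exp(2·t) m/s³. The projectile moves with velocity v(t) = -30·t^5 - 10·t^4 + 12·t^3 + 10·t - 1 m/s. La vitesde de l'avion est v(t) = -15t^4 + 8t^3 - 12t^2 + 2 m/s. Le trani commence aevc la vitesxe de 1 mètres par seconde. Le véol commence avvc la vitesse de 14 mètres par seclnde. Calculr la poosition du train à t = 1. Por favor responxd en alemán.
Um dies zu lösen, müssen wir 3 Stammfunktionen unserer Gleichung für den Ruck j(t) = 18 finden. Durch Integration von dem Ruck und Verwendung der Anfangsbedingung a(0) = -2, erhalten wir a(t) = 18·t - 2. Die Stammfunktion von der Beschleunigung, mit v(0) = 1, ergibt die Geschwindigkeit: v(t) = 9·t^2 - 2·t + 1. Das Integral von der Geschwindigkeit, mit x(0) = 0, ergibt die Position: x(t) = 3·t^3 - t^2 + t. Aus der Gleichung für die Position x(t) = 3·t^3 - t^2 + t, setzen wir t = 1 ein und erhalten x = 3.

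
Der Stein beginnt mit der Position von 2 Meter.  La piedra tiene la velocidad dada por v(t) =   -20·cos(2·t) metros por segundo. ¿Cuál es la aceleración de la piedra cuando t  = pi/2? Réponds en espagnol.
Partiendo de la velocidad v(t) = -20·cos(2·t), tomamos 1 derivada. Tomando d/dt de v(t), encontramos a(t) = 40·sin(2·t). Tenemos la aceleración a(t) = 40·sin(2·t). Sustituyendo t = pi/2: a(pi/2) = 0.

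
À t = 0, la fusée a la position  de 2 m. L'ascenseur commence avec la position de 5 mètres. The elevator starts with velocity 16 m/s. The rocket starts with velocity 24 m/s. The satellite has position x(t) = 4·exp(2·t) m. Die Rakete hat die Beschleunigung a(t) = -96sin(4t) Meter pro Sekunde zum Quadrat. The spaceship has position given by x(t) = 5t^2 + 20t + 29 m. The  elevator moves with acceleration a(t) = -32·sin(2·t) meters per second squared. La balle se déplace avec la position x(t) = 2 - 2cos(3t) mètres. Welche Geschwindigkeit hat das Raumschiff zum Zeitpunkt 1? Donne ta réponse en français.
Nous devons dériver notre équation de la position x(t) = 5·t^2 + 20·t + 29 1 fois. La dérivée de la position donne la vitesse: v(t) = 10·t + 20. Nous avons la vitesse v(t) = 10·t + 20. En substituant t = 1: v(1) = 30.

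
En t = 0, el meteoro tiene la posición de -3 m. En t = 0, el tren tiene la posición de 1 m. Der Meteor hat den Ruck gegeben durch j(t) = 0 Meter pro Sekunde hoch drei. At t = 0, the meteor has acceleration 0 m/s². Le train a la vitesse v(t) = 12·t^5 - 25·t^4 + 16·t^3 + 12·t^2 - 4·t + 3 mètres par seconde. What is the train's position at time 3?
We need to integrate our velocity equation v(t) = 12·t^5 - 25·t^4 + 16·t^3 + 12·t^2 - 4·t + 3 1 time. Taking ∫v(t)dt and applying x(0) = 1, we find x(t) = 2·t^6 - 5·t^5 + 4·t^4 + 4·t^3 - 2·t^2 + 3·t + 1. From the given position equation x(t) = 2·t^6 - 5·t^5 + 4·t^4 + 4·t^3 - 2·t^2 + 3·t + 1, we substitute t = 3 to get x = 667.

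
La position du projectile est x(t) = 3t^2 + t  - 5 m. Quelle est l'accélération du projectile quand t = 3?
Nous devons dériver notre équation de la position x(t) = 3·t^2 + t - 5 2 fois. La dérivée de la position donne la vitesse: v(t) = 6·t + 1. En dérivant la vitesse, nous obtenons l'accélération: a(t) = 6. De l'équation de l'accélération a(t) = 6, nous substituons t = 3 pour obtenir a = 6.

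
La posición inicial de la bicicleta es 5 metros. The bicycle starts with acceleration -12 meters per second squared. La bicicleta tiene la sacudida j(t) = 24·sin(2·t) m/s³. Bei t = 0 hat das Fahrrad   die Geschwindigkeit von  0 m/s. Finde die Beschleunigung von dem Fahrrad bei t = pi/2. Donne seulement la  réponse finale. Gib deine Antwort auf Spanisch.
La respuesta es 12.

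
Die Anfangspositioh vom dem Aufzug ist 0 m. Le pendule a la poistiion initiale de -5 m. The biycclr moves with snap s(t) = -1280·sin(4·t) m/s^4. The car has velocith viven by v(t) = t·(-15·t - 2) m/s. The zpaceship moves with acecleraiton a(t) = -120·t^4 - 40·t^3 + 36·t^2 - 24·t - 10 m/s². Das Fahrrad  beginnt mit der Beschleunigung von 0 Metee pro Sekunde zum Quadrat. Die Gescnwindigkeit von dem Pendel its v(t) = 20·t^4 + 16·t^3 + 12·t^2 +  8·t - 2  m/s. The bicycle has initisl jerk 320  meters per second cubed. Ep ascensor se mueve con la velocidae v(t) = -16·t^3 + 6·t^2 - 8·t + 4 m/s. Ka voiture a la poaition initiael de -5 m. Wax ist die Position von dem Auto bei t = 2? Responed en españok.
Para resolver esto, necesitamos tomar 1 antiderivada de nuestra ecuación de la velocidad v(t) = t·(-15·t - 2). La antiderivada de la velocidad es la posición. Usando x(0) = -5, obtenemos x(t) = -5·t^3 - t^2 - 5. Usando x(t) = -5·t^3 - t^2 - 5 y sustituyendo t = 2, encontramos x = -49.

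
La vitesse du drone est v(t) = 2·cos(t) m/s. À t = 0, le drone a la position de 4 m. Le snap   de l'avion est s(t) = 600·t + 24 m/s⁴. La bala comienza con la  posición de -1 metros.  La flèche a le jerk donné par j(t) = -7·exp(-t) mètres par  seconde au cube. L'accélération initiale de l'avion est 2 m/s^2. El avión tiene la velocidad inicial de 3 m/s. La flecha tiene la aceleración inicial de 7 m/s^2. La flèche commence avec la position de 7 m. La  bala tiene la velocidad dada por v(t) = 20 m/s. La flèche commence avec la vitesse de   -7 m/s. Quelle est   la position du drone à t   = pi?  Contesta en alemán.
Wir müssen die Stammfunktion unserer Gleichung für die Geschwindigkeit v(t) = 2·cos(t) 1-mal finden. Durch Integration von der Geschwindigkeit und Verwendung der Anfangsbedingung x(0) = 4, erhalten wir x(t) = 2·sin(t) + 4. Wir haben die Position x(t) = 2·sin(t) + 4. Durch Einsetzen von t = pi: x(pi) = 4.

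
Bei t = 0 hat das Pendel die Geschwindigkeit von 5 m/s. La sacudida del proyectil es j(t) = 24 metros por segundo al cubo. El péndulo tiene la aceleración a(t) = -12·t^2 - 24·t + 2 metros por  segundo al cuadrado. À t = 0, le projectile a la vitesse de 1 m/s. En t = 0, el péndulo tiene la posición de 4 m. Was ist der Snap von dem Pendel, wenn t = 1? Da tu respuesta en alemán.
Wir müssen unsere Gleichung für die Beschleunigung a(t) = -12·t^2 - 24·t + 2 2-mal ableiten. Mit d/dt von a(t) finden wir j(t) = -24·t - 24. Mit d/dt von j(t) finden wir s(t) = -24. Wir haben den Snap s(t) = -24. Durch Einsetzen von t = 1: s(1) = -24.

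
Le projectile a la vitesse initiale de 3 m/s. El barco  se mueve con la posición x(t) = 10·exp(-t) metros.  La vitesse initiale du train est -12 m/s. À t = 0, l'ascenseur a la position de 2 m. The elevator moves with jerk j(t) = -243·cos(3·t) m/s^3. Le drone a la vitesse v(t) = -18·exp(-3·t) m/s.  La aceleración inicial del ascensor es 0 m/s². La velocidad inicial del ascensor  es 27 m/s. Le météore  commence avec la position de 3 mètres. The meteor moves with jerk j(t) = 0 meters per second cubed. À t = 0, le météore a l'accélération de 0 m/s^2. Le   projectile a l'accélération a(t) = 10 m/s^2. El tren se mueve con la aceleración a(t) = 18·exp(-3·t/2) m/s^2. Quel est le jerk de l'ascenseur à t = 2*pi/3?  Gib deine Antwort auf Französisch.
De l'équation du jerk j(t) = -243·cos(3·t), nous substituons t = 2*pi/3 pour obtenir j = -243.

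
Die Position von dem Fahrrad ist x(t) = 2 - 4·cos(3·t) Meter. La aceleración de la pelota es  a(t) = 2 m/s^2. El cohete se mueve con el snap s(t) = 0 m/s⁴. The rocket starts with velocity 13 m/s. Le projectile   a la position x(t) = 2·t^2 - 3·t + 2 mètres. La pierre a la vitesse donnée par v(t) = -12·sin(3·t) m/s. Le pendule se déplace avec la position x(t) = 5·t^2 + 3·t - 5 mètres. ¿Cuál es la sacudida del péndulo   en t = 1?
Para resolver esto, necesitamos tomar 3 derivadas de nuestra ecuación de la posición x(t) = 5·t^2 + 3·t - 5. Derivando la posición, obtenemos la velocidad: v(t) = 10·t + 3. Derivando la velocidad, obtenemos la aceleración: a(t) = 10. Tomando d/dt de a(t), encontramos j(t) = 0. Usando j(t) = 0 y sustituyendo t = 1, encontramos j = 0.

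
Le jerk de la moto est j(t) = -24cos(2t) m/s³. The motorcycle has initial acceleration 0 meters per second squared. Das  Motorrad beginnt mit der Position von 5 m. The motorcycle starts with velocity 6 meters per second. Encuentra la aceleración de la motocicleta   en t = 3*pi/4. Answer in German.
Um dies zu lösen, müssen wir 1 Integral unserer Gleichung für den Ruck j(t) = -24·cos(2·t) finden. Mit ∫j(t)dt und Anwendung von a(0) = 0, finden wir a(t) = -12·sin(2·t). Aus der Gleichung für die Beschleunigung a(t) = -12·sin(2·t), setzen wir t = 3*pi/4 ein und erhalten a = 12.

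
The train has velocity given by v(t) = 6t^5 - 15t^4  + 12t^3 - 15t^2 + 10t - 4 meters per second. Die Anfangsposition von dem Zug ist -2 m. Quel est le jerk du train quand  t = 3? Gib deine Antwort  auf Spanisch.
Partiendo de la velocidad v(t) = 6·t^5 - 15·t^4 + 12·t^3 - 15·t^2 + 10·t - 4, tomamos 2 derivadas. La derivada de la velocidad da la aceleración: a(t) = 30·t^4 - 60·t^3 + 36·t^2 - 30·t + 10. Tomando d/dt de a(t), encontramos j(t) = 120·t^3 - 180·t^2 + 72·t - 30. Usando j(t) = 120·t^3 - 180·t^2 + 72·t - 30 y sustituyendo t = 3, encontramos j = 1806.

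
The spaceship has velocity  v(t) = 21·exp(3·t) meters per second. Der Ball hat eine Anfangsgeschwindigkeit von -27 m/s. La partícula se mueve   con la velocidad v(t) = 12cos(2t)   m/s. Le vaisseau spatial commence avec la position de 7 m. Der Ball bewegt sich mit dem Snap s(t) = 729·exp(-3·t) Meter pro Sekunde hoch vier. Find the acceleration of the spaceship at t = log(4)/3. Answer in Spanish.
Para resolver esto, necesitamos tomar 1 derivada de nuestra ecuación de la velocidad v(t) = 21·exp(3·t). La derivada de la velocidad da la aceleración: a(t) = 63·exp(3·t). Usando a(t) = 63·exp(3·t) y sustituyendo t = log(4)/3, encontramos a = 252.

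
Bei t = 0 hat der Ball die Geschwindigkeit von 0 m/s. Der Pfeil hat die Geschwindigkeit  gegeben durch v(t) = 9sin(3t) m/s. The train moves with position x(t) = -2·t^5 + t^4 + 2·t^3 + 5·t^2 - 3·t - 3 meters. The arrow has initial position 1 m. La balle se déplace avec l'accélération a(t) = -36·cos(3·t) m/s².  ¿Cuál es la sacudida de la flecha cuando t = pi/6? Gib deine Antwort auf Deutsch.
Ausgehend von der Geschwindigkeit v(t) = 9·sin(3·t), nehmen wir 2 Ableitungen. Die Ableitung von der Geschwindigkeit ergibt die Beschleunigung: a(t) = 27·cos(3·t). Durch Ableiten von der Beschleunigung erhalten wir den Ruck: j(t) = -81·sin(3·t). Wir haben den Ruck j(t) = -81·sin(3·t). Durch Einsetzen von t = pi/6: j(pi/6) = -81.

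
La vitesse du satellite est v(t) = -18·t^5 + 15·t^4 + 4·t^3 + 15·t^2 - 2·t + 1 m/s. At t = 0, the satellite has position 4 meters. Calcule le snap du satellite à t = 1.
En partant de la vitesse v(t) = -18·t^5 + 15·t^4 + 4·t^3 + 15·t^2 - 2·t + 1, nous prenons 3 dérivées. En prenant d/dt de v(t), nous trouvons a(t) = -90·t^4 + 60·t^3 + 12·t^2 + 30·t - 2. En dérivant l'accélération, nous obtenons le jerk: j(t) = -360·t^3 + 180·t^2 + 24·t + 30. En prenant d/dt de j(t), nous trouvons s(t) = -1080·t^2 + 360·t + 24. En utilisant s(t) = -1080·t^2 + 360·t + 24 et en substituant t = 1, nous trouvons s = -696.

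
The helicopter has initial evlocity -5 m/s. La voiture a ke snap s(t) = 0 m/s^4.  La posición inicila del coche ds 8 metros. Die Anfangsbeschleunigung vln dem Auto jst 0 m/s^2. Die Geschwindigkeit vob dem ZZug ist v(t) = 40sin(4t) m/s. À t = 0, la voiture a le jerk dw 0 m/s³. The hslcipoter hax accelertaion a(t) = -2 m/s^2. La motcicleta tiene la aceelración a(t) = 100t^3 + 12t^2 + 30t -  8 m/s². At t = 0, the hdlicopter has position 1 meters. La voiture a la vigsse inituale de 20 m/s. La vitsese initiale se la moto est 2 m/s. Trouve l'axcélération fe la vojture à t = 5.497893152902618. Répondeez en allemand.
Um dies zu lösen, müssen wir 2 Integrale unserer Gleichung für den Snap s(t) = 0 finden. Durch Integration von dem Snap und Verwendung der Anfangsbedingung j(0) = 0, erhalten wir j(t) = 0. Durch Integration von dem Ruck und Verwendung der Anfangsbedingung a(0) = 0, erhalten wir a(t) = 0. Aus der Gleichung für die Beschleunigung a(t) = 0, setzen wir t = 5.497893152902618 ein und erhalten a = 0.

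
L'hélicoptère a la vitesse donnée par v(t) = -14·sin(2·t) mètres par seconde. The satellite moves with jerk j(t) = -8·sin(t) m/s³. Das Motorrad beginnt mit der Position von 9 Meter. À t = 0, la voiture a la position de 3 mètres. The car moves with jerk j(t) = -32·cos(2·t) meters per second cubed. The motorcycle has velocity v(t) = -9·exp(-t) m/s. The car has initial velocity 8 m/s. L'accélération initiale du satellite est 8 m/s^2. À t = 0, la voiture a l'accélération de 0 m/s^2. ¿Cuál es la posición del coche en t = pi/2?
Partiendo de la sacudida j(t) = -32·cos(2·t), tomamos 3 antiderivadas. La antiderivada de la sacudida es la aceleración. Usando a(0) = 0, obtenemos a(t) = -16·sin(2·t). Tomando ∫a(t)dt y aplicando v(0) = 8, encontramos v(t) = 8·cos(2·t). Integrando la velocidad y usando la condición inicial x(0) = 3, obtenemos x(t) = 4·sin(2·t) + 3. De la ecuación de la posición x(t) = 4·sin(2·t) + 3, sustituimos t = pi/2 para obtener x = 3.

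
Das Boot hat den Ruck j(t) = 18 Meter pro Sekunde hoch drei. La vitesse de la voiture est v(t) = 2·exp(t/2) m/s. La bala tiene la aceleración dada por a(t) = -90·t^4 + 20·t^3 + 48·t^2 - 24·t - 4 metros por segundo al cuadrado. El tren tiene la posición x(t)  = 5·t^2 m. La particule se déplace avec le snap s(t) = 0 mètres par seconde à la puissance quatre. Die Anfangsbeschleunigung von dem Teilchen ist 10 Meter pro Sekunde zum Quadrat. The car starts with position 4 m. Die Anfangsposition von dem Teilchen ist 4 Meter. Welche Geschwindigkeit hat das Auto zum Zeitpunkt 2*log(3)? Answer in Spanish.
Usando v(t) = 2·exp(t/2) y sustituyendo t = 2*log(3), encontramos v = 6.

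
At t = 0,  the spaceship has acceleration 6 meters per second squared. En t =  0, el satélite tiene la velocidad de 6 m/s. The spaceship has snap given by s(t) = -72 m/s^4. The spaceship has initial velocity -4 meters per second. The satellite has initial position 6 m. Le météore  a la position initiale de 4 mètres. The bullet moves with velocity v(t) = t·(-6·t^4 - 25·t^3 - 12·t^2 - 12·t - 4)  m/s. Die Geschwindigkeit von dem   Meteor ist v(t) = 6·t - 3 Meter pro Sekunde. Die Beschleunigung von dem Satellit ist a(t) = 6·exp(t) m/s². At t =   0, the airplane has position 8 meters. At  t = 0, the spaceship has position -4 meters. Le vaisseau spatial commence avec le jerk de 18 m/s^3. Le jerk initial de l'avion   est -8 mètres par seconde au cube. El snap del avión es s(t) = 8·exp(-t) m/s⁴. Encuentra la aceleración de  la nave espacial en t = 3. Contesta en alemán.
Um dies zu lösen, müssen wir 2 Integrale unserer Gleichung für den Snap s(t) = -72 finden. Durch Integration von dem Snap und Verwendung der Anfangsbedingung j(0) = 18, erhalten wir j(t) = 18 - 72·t. Die Stammfunktion von dem Ruck, mit a(0) = 6, ergibt die Beschleunigung: a(t) = -36·t^2 + 18·t + 6. Wir haben die Beschleunigung a(t) = -36·t^2 + 18·t + 6. Durch Einsetzen von t = 3: a(3) = -264.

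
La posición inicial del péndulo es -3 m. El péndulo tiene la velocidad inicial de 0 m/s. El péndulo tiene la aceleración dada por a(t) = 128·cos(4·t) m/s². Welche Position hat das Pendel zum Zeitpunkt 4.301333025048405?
Um dies zu lösen, müssen wir 2 Stammfunktionen unserer Gleichung für die Beschleunigung a(t) = 128·cos(4·t) finden. Durch Integration von der Beschleunigung und Verwendung der Anfangsbedingung v(0) = 0, erhalten wir v(t) = 32·sin(4·t). Die Stammfunktion von der Geschwindigkeit, mit x(0) = -3, ergibt die Position: x(t) = 5 - 8·cos(4·t). Mit x(t) = 5 - 8·cos(4·t) und Einsetzen von t = 4.301333025048405, finden wir x = 5.58689224340803.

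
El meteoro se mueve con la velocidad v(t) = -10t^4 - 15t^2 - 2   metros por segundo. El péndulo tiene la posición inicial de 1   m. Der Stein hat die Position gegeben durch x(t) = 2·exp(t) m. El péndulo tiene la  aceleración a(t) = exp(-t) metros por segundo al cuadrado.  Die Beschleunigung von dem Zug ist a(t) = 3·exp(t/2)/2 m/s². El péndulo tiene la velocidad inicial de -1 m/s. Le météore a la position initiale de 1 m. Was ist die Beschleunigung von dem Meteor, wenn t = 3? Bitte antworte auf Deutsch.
Um dies zu lösen, müssen wir 1 Ableitung unserer Gleichung für die Geschwindigkeit v(t) = -10·t^4 - 15·t^2 - 2 nehmen. Durch Ableiten von der Geschwindigkeit erhalten wir die Beschleunigung: a(t) = -40·t^3 - 30·t. Mit a(t) = -40·t^3 - 30·t und Einsetzen von t = 3, finden wir a = -1170.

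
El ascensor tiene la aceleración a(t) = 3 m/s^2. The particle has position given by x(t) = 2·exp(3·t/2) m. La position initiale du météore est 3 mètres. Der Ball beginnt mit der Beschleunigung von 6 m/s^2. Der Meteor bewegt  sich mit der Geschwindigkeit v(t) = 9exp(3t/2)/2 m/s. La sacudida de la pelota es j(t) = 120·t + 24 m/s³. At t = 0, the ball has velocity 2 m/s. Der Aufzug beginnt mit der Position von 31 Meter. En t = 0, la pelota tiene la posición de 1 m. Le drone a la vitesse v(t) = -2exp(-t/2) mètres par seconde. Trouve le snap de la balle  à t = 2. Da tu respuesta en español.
Para resolver esto, necesitamos tomar 1 derivada de nuestra ecuación de la sacudida j(t) = 120·t + 24. Derivando la sacudida, obtenemos el snap: s(t) = 120. Usando s(t) = 120 y sustituyendo t = 2, encontramos s = 120.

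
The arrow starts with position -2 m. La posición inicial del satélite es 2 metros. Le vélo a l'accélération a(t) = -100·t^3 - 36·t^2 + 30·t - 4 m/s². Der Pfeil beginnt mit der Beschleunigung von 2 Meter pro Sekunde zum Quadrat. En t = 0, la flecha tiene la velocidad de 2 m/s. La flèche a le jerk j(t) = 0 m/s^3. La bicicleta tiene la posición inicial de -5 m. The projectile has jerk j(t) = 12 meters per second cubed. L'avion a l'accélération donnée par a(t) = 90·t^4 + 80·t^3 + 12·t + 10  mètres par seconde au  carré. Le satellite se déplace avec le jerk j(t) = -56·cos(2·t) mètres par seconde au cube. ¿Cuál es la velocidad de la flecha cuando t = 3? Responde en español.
Partiendo de la sacudida j(t) = 0, tomamos 2 antiderivadas. La antiderivada de la sacudida, con a(0) = 2, da la aceleración: a(t) = 2. La antiderivada de la aceleración, con v(0) = 2, da la velocidad: v(t) = 2·t + 2. Usando v(t) = 2·t + 2 y sustituyendo t = 3, encontramos v = 8.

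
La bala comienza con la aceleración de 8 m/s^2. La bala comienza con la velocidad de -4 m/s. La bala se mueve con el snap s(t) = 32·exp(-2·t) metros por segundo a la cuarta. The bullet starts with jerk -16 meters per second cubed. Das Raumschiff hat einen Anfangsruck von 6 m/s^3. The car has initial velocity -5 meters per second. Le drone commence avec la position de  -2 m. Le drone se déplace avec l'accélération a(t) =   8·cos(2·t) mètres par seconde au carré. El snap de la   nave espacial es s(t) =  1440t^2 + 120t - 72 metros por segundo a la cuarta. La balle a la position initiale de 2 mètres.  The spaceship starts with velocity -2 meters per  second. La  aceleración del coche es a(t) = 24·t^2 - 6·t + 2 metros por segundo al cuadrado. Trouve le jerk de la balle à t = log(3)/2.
Pour résoudre ceci, nous devons prendre 1 primitive de notre équation du snap s(t) = 32·exp(-2·t). La primitive du snap est le jerk. En utilisant j(0) = -16, nous obtenons j(t) = -16·exp(-2·t). Nous avons le jerk j(t) = -16·exp(-2·t). En substituant t = log(3)/2: j(log(3)/2) = -16/3.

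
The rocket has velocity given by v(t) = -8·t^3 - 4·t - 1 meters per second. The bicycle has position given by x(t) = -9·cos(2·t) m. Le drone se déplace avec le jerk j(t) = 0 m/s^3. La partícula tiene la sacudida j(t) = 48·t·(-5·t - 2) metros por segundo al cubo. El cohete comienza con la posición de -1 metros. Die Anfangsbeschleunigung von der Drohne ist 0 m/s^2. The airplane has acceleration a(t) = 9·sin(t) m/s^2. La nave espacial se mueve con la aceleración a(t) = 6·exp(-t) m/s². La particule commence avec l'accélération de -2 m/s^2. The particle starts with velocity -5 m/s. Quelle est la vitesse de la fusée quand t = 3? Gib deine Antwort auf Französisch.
De l'équation de la vitesse v(t) = -8·t^3 - 4·t - 1, nous substituons t = 3 pour obtenir v = -229.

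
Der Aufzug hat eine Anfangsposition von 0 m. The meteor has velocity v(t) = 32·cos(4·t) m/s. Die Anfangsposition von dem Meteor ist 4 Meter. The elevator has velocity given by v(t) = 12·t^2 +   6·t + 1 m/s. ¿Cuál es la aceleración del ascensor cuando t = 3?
Partiendo de la velocidad v(t) = 12·t^2 + 6·t + 1, tomamos 1 derivada. Tomando d/dt de v(t), encontramos a(t) = 24·t + 6. Usando a(t) = 24·t + 6 y sustituyendo t = 3, encontramos a = 78.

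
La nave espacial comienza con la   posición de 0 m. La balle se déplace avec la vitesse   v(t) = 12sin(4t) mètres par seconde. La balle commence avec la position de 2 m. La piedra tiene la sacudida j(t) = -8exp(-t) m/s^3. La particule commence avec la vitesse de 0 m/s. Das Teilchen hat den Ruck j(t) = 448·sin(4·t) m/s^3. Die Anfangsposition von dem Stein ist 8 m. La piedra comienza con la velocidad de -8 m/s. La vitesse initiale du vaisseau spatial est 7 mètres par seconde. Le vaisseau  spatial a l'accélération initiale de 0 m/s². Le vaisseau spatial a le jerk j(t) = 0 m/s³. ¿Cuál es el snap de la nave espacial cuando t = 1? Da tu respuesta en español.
Para resolver esto, necesitamos tomar 1 derivada de nuestra ecuación de la sacudida j(t) = 0. Derivando la sacudida, obtenemos el snap: s(t) = 0. De la ecuación del snap s(t) = 0, sustituimos t = 1 para obtener s = 0.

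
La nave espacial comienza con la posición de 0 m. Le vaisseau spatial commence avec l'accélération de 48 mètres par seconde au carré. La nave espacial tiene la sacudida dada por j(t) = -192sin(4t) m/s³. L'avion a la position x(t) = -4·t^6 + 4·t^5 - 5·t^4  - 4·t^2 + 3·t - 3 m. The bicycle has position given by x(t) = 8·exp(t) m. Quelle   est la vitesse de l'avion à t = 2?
Nous devons dériver notre équation de la position x(t) = -4·t^6 + 4·t^5 - 5·t^4 - 4·t^2 + 3·t - 3 1 fois. En prenant d/dt de x(t), nous trouvons v(t) = -24·t^5 + 20·t^4 - 20·t^3 - 8·t + 3. De l'équation de la vitesse v(t) = -24·t^5 + 20·t^4 - 20·t^3 - 8·t + 3, nous substituons t = 2 pour obtenir v = -621.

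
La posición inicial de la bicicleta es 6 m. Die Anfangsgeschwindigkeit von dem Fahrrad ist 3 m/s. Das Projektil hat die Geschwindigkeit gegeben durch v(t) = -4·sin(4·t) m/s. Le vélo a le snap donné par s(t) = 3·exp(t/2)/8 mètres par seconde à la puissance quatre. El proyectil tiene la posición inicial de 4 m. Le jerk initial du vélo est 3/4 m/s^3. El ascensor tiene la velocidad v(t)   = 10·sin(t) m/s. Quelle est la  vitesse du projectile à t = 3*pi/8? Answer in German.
Mit v(t) = -4·sin(4·t) und Einsetzen von t = 3*pi/8, finden wir v = 4.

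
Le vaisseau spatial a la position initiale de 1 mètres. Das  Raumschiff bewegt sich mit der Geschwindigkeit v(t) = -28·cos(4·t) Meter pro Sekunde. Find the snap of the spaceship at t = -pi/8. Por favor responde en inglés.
We must differentiate our velocity equation v(t) = -28·cos(4·t) 3 times. Taking d/dt of v(t), we find a(t) = 112·sin(4·t). Taking d/dt of a(t), we find j(t) = 448·cos(4·t). The derivative of jerk gives snap: s(t) = -1792·sin(4·t). We have snap s(t) = -1792·sin(4·t). Substituting t = -pi/8: s(-pi/8) = 1792.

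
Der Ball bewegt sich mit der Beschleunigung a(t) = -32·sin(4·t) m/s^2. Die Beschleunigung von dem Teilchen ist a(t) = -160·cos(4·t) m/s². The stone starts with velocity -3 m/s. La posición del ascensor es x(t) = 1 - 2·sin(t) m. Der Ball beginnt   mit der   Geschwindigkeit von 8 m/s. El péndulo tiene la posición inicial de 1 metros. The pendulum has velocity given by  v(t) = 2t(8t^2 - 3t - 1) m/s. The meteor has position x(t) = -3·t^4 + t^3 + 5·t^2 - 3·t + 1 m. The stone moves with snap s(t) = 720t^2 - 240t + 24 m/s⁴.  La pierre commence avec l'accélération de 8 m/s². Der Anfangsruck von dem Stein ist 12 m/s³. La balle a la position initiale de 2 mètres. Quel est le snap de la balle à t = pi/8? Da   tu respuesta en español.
Partiendo de la aceleración a(t) = -32·sin(4·t), tomamos 2 derivadas. Derivando la aceleración, obtenemos la sacudida: j(t) = -128·cos(4·t). Derivando la sacudida, obtenemos el snap: s(t) = 512·sin(4·t). Usando s(t) = 512·sin(4·t) y sustituyendo t = pi/8, encontramos s = 512.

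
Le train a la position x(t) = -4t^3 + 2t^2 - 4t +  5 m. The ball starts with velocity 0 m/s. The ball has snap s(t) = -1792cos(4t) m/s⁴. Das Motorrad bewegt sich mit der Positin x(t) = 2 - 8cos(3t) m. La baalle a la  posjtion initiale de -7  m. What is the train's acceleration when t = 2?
Starting from position x(t) = -4·t^3 + 2·t^2 - 4·t + 5, we take 2 derivatives. The derivative of position gives velocity: v(t) = -12·t^2 + 4·t - 4. Taking d/dt of v(t), we find a(t) = 4 - 24·t. We have acceleration a(t) = 4 - 24·t. Substituting t = 2: a(2) = -44.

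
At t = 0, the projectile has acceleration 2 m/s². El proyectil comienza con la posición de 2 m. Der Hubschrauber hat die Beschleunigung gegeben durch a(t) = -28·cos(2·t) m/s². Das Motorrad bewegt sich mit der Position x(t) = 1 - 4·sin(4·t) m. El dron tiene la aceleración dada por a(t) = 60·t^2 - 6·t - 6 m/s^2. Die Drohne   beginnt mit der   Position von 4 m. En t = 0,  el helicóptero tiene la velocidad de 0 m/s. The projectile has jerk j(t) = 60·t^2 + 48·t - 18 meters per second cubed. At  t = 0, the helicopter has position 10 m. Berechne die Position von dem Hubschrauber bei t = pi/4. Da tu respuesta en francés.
Nous devons trouver l'intégrale de notre équation de l'accélération a(t) = -28·cos(2·t) 2 fois. En intégrant l'accélération et en utilisant la condition initiale v(0) = 0, nous obtenons v(t) = -14·sin(2·t). L'intégrale de la vitesse est la position. En utilisant x(0) = 10, nous obtenons x(t) = 7·cos(2·t) + 3. Nous avons la position x(t) = 7·cos(2·t) + 3. En substituant t = pi/4: x(pi/4) = 3.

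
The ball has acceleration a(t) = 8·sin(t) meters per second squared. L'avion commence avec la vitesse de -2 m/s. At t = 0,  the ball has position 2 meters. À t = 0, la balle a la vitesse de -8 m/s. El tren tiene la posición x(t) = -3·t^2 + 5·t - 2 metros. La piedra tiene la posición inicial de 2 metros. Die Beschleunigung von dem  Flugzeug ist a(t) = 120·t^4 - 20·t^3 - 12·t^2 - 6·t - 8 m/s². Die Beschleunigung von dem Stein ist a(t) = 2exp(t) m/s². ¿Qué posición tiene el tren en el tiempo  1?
Usando x(t) = -3·t^2 + 5·t - 2 y sustituyendo t = 1, encontramos x = 0.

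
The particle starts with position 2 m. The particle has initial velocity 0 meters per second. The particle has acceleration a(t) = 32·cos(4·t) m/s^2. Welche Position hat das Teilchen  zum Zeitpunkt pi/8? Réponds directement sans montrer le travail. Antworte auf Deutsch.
Bei t = pi/8, x = 4.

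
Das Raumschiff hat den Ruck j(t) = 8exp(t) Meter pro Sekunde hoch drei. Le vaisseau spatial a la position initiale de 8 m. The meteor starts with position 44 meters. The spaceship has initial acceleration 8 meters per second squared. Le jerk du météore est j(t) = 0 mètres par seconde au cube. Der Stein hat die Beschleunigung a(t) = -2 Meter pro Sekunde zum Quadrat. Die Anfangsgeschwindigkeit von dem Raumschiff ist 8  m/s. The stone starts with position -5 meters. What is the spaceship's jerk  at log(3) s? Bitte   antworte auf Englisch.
Using j(t) = 8·exp(t) and substituting t = log(3), we find j = 24.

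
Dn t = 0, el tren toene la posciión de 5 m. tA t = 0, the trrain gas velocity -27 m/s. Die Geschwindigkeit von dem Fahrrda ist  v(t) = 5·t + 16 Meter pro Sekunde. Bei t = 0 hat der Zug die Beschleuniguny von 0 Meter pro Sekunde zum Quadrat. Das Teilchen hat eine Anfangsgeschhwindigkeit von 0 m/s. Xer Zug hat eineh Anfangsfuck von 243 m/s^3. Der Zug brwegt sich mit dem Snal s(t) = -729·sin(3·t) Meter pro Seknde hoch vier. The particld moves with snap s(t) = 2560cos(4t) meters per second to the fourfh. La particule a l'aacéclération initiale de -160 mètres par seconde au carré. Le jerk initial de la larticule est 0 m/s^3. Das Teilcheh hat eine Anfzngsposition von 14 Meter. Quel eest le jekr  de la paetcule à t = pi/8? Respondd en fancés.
Pour résoudre ceci, nous devons prendre 1 primitive de notre équation du snap s(t) = 2560·cos(4·t). La primitive du snap est le jerk. En utilisant j(0) = 0, nous obtenons j(t) = 640·sin(4·t). En utilisant j(t) = 640·sin(4·t) et en substituant t = pi/8, nous trouvons j = 640.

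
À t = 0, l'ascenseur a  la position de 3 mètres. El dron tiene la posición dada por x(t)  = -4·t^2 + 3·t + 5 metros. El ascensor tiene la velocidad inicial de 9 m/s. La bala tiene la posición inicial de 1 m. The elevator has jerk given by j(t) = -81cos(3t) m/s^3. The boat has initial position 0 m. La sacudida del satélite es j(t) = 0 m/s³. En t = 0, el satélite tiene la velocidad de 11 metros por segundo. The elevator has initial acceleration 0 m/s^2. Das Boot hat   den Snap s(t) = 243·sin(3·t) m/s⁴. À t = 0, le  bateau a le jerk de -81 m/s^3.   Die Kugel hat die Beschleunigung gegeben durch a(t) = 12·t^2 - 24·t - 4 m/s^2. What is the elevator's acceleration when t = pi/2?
To find the answer, we compute 1 integral of j(t) = -81·cos(3·t). Integrating jerk and using the initial condition a(0) = 0, we get a(t) = -27·sin(3·t). We have acceleration a(t) = -27·sin(3·t). Substituting t = pi/2: a(pi/2) = 27.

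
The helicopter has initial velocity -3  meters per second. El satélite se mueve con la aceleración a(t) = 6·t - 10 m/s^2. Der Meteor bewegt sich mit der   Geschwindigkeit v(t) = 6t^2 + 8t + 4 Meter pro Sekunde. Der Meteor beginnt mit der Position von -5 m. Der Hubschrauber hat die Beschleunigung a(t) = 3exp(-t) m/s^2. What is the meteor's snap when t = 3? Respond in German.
Wir müssen unsere Gleichung für die Geschwindigkeit v(t) = 6·t^2 + 8·t + 4 3-mal ableiten. Mit d/dt von v(t) finden wir a(t) = 12·t + 8. Die Ableitung von der Beschleunigung ergibt den Ruck: j(t) = 12. Die Ableitung von dem Ruck ergibt den Snap: s(t) = 0. Mit s(t) = 0 und Einsetzen von t = 3, finden wir s = 0.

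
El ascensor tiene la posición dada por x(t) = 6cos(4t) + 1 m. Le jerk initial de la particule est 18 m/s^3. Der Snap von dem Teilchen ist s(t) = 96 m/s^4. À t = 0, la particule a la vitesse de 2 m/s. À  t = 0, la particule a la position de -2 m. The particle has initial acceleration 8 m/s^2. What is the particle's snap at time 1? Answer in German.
Wir haben den Snap s(t) = 96. Durch Einsetzen von t = 1: s(1) = 96.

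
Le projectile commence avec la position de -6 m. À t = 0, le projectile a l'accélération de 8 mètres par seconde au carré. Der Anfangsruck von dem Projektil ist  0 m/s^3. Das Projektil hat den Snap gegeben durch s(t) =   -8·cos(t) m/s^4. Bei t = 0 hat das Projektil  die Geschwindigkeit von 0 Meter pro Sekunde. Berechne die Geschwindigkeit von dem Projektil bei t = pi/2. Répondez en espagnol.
Debemos encontrar la antiderivada de nuestra ecuación del snap s(t) = -8·cos(t) 3 veces. La integral del snap, con j(0) = 0, da la sacudida: j(t) = -8·sin(t). La antiderivada de la sacudida es la aceleración. Usando a(0) = 8, obtenemos a(t) = 8·cos(t). Tomando ∫a(t)dt y aplicando v(0) = 0, encontramos v(t) = 8·sin(t). De la ecuación de la velocidad v(t) = 8·sin(t), sustituimos t = pi/2 para obtener v = 8.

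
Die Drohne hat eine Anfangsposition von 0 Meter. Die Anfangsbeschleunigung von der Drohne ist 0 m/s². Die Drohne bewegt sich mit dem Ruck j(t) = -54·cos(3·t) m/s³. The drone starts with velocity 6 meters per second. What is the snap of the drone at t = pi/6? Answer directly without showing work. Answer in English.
At t = pi/6, s = 162.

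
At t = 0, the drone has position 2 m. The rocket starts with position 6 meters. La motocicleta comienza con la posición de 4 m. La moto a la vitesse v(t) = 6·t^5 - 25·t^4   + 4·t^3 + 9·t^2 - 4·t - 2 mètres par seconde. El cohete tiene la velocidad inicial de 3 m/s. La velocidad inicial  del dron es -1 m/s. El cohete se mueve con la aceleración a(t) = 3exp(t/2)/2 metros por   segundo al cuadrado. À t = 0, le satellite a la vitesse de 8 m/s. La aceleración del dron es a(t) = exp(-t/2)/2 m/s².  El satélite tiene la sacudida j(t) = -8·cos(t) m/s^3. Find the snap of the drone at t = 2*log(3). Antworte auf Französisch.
Pour résoudre ceci, nous devons prendre 2 dérivées de notre équation de l'accélération a(t) = exp(-t/2)/2. En dérivant l'accélération, nous obtenons le jerk: j(t) = -exp(-t/2)/4. La dérivée du jerk donne le snap: s(t) = exp(-t/2)/8. En utilisant s(t) = exp(-t/2)/8 et en substituant t = 2*log(3), nous trouvons s = 1/24.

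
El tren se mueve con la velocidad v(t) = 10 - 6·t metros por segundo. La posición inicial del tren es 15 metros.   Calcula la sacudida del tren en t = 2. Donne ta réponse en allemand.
Wir müssen unsere Gleichung für die Geschwindigkeit v(t) = 10 - 6·t 2-mal ableiten. Durch Ableiten von der Geschwindigkeit erhalten wir die Beschleunigung: a(t) = -6. Die Ableitung von der Beschleunigung ergibt den Ruck: j(t) = 0. Aus der Gleichung für den Ruck j(t) = 0, setzen wir t = 2 ein und erhalten j = 0.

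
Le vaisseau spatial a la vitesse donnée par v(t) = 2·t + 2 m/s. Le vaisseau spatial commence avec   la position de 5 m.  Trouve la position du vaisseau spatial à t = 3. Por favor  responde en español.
Para resolver esto, necesitamos tomar 1 integral de nuestra ecuación de la velocidad v(t) = 2·t + 2. La integral de la velocidad, con x(0) = 5, da la posición: x(t) = t^2 + 2·t + 5. Tenemos la posición x(t) = t^2 + 2·t + 5. Sustituyendo t = 3: x(3) = 20.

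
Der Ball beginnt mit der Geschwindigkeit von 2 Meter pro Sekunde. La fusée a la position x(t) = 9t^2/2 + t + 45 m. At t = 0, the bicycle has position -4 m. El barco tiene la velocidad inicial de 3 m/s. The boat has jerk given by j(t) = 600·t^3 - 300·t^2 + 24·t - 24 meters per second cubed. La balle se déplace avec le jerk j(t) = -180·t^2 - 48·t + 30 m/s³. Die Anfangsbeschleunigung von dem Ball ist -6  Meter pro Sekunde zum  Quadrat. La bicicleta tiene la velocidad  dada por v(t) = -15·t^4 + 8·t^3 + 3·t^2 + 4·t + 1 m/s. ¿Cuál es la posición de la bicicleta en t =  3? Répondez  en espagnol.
Debemos encontrar la antiderivada de nuestra ecuación de la velocidad v(t) = -15·t^4 + 8·t^3 + 3·t^2 + 4·t + 1 1 vez. Integrando la velocidad y usando la condición inicial x(0) = -4, obtenemos x(t) = -3·t^5 + 2·t^4 + t^3 + 2·t^2 + t - 4. De la ecuación de la posición x(t) = -3·t^5 + 2·t^4 + t^3 + 2·t^2 + t - 4, sustituimos t = 3 para obtener x = -523.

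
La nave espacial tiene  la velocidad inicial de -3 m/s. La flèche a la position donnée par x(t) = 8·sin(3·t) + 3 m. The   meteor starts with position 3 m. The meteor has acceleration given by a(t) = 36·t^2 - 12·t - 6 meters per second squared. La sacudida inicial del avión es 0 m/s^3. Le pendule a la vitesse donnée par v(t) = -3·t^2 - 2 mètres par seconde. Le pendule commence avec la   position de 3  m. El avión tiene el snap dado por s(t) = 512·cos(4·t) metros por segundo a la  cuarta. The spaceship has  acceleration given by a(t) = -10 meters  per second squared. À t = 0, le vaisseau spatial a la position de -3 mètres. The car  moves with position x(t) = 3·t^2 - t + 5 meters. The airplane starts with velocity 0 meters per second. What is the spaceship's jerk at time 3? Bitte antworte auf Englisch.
To solve this, we need to take 1 derivative of our acceleration equation a(t) = -10. Differentiating acceleration, we get jerk: j(t) = 0. From the given jerk equation j(t) = 0, we substitute t = 3 to get j = 0.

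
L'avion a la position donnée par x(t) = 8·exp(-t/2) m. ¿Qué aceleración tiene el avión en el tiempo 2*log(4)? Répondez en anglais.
To solve this, we need to take 2 derivatives of our position equation x(t) = 8·exp(-t/2). Taking d/dt of x(t), we find v(t) = -4·exp(-t/2). Differentiating velocity, we get acceleration: a(t) = 2·exp(-t/2). Using a(t) = 2·exp(-t/2) and substituting t = 2*log(4), we find a = 1/2.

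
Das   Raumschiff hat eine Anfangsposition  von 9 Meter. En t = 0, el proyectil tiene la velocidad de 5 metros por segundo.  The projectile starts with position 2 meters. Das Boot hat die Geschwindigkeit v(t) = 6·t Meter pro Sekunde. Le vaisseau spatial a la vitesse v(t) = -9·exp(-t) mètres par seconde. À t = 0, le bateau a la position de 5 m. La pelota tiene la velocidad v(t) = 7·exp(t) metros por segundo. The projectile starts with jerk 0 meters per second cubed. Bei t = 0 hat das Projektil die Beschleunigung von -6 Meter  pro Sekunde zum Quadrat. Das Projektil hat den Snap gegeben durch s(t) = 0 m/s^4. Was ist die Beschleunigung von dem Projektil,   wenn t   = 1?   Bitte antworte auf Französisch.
Pour résoudre ceci, nous devons prendre 2 primitives de notre équation du snap s(t) = 0. En intégrant le snap et en utilisant la condition initiale j(0) = 0, nous obtenons j(t) = 0. En intégrant le jerk et en utilisant la condition initiale a(0) = -6, nous obtenons a(t) = -6. Nous avons l'accélération a(t) = -6. En substituant t = 1: a(1) = -6.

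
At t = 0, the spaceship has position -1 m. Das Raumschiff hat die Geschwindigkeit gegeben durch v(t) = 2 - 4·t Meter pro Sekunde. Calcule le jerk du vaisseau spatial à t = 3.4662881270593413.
Pour résoudre ceci, nous devons prendre 2 dérivées de notre équation de la vitesse v(t) = 2 - 4·t. En prenant d/dt de v(t), nous trouvons a(t) = -4. En prenant d/dt de a(t), nous trouvons j(t) = 0. En utilisant j(t) = 0 et en substituant t = 3.4662881270593413, nous trouvons j = 0.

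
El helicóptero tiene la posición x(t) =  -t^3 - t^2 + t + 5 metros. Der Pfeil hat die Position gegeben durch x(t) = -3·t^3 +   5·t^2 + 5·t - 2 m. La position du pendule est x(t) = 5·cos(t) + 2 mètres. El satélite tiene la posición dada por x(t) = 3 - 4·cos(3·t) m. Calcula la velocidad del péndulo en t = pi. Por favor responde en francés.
Nous devons dériver notre équation de la position x(t) = 5·cos(t) + 2 1 fois. La dérivée de la position donne la vitesse: v(t) = -5·sin(t). En utilisant v(t) = -5·sin(t) et en substituant t = pi, nous trouvons v = 0.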